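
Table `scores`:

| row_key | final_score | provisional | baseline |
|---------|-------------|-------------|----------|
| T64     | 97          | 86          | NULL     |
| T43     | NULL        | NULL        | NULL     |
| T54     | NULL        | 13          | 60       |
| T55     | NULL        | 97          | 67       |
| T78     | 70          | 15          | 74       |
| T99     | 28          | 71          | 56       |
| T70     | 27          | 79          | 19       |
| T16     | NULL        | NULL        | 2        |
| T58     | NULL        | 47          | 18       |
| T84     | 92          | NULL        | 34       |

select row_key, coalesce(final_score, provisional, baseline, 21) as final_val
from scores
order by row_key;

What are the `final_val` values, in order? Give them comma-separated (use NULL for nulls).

row_key=T16: final_score=NULL, provisional=NULL, baseline=2 → 2
row_key=T43: final_score=NULL, provisional=NULL, baseline=NULL, → literal 21 → 21
row_key=T54: final_score=NULL, provisional=13 → 13
row_key=T55: final_score=NULL, provisional=97 → 97
row_key=T58: final_score=NULL, provisional=47 → 47
row_key=T64: final_score=97 → 97
row_key=T70: final_score=27 → 27
row_key=T78: final_score=70 → 70
row_key=T84: final_score=92 → 92
row_key=T99: final_score=28 → 28

2, 21, 13, 97, 47, 97, 27, 70, 92, 28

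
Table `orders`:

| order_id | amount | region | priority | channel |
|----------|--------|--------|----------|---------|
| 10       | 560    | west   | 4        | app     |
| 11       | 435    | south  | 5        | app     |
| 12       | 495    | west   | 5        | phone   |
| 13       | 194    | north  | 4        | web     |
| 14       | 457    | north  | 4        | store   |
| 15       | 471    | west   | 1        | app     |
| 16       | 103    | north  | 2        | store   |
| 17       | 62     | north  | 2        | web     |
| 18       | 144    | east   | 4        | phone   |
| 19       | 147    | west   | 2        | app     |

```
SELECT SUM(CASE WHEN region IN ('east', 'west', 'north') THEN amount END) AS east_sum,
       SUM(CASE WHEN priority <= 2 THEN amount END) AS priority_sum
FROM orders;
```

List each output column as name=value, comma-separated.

[east_sum: region IN ('east', 'west', 'north')]
order_id=10: ✓ → 560
order_id=11: ✗
order_id=12: ✓ → 495
order_id=13: ✓ → 194
order_id=14: ✓ → 457
order_id=15: ✓ → 471
order_id=16: ✓ → 103
order_id=17: ✓ → 62
order_id=18: ✓ → 144
order_id=19: ✓ → 147
east_sum = 560 + 495 + 194 + 457 + 471 + 103 + 62 + 144 + 147 = 2633
—
[priority_sum: priority <= 2]
order_id=10: ✗
order_id=11: ✗
order_id=12: ✗
order_id=13: ✗
order_id=14: ✗
order_id=15: ✓ → 471
order_id=16: ✓ → 103
order_id=17: ✓ → 62
order_id=18: ✗
order_id=19: ✓ → 147
priority_sum = 471 + 103 + 62 + 147 = 783

east_sum=2633, priority_sum=783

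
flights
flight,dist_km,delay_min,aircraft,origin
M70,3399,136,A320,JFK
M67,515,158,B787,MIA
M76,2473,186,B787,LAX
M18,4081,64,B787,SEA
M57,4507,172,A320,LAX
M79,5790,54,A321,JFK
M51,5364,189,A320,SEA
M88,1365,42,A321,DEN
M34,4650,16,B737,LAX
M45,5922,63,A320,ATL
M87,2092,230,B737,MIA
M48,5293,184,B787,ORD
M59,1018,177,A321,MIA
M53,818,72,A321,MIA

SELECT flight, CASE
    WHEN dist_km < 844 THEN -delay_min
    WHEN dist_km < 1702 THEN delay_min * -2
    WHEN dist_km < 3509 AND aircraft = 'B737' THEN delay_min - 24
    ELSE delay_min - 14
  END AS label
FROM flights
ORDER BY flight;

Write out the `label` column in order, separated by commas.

flight=M18: ELSE → 50
flight=M34: ELSE → 2
flight=M45: ELSE → 49
flight=M48: ELSE → 170
flight=M51: ELSE → 175
flight=M53: dist_km < 844 → -72
flight=M57: ELSE → 158
flight=M59: dist_km < 1702 → -354
flight=M67: dist_km < 844 → -158
flight=M70: ELSE → 122
flight=M76: ELSE → 172
flight=M79: ELSE → 40
flight=M87: dist_km < 3509 AND aircraft = 'B737' → 206
flight=M88: dist_km < 1702 → -84

50, 2, 49, 170, 175, -72, 158, -354, -158, 122, 172, 40, 206, -84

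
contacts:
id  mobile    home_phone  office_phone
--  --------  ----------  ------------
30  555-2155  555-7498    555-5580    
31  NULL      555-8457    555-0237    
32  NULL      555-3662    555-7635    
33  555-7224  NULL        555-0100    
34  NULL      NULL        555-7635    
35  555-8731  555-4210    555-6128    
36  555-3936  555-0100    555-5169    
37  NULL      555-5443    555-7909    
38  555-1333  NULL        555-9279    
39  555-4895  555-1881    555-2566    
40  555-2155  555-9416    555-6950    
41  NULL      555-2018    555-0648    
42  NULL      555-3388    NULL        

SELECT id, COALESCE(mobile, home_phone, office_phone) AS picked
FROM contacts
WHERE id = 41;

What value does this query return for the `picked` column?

555-2018

id = 41: mobile=NULL, home_phone=555-2018, office_phone=555-0648.
mobile=NULL, home_phone=555-2018 → 555-2018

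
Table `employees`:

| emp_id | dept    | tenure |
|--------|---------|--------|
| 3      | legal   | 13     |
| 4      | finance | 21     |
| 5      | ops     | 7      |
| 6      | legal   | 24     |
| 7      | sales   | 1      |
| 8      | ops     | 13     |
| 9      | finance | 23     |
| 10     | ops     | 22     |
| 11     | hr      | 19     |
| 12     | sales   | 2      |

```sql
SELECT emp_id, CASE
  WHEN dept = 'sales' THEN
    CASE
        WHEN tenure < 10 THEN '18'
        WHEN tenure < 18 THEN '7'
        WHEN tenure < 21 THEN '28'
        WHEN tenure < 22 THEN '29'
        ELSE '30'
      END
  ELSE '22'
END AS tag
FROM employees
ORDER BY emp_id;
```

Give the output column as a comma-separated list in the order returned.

22, 22, 22, 22, 18, 22, 22, 22, 22, 18

emp_id=3: dept='legal' → outer ELSE → 22
emp_id=4: dept='finance' → outer ELSE → 22
emp_id=5: dept='ops' → outer ELSE → 22
emp_id=6: dept='legal' → outer ELSE → 22
emp_id=7: dept='sales' → inner[tenure < 10] → 18
emp_id=8: dept='ops' → outer ELSE → 22
emp_id=9: dept='finance' → outer ELSE → 22
emp_id=10: dept='ops' → outer ELSE → 22
emp_id=11: dept='hr' → outer ELSE → 22
emp_id=12: dept='sales' → inner[tenure < 10] → 18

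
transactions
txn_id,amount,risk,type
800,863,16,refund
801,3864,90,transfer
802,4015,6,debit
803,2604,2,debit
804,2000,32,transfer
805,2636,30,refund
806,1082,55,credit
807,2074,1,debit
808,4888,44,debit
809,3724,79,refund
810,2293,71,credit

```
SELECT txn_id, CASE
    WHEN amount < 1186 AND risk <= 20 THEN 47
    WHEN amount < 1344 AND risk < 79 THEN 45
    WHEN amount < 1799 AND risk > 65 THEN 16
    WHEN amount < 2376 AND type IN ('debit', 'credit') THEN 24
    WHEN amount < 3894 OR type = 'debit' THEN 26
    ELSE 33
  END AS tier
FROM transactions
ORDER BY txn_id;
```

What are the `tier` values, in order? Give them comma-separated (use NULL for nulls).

txn_id=800: amount < 1186 AND risk <= 20 → 47
txn_id=801: amount < 3894 OR type = 'debit' → 26
txn_id=802: amount < 3894 OR type = 'debit' → 26
txn_id=803: amount < 3894 OR type = 'debit' → 26
txn_id=804: amount < 3894 OR type = 'debit' → 26
txn_id=805: amount < 3894 OR type = 'debit' → 26
txn_id=806: amount < 1344 AND risk < 79 → 45
txn_id=807: amount < 2376 AND type IN ('debit', 'credit') → 24
txn_id=808: amount < 3894 OR type = 'debit' → 26
txn_id=809: amount < 3894 OR type = 'debit' → 26
txn_id=810: amount < 2376 AND type IN ('debit', 'credit') → 24

47, 26, 26, 26, 26, 26, 45, 24, 26, 26, 24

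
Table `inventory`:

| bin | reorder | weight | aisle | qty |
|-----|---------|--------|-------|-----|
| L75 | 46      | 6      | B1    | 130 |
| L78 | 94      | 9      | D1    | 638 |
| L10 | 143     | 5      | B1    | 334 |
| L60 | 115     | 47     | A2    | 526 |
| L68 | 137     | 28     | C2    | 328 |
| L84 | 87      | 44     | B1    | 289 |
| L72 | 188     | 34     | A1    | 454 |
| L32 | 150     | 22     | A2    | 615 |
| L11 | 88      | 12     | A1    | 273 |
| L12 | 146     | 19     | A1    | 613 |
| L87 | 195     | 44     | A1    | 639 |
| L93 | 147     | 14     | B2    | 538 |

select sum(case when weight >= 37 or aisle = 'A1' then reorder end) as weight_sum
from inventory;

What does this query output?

bin=L75: ✗
bin=L78: ✗
bin=L10: ✗
bin=L60: ✓ → 115
bin=L68: ✗
bin=L84: ✓ → 87
bin=L72: ✓ → 188
bin=L32: ✗
bin=L11: ✓ → 88
bin=L12: ✓ → 146
bin=L87: ✓ → 195
bin=L93: ✗
weight_sum = 115 + 87 + 188 + 88 + 146 + 195 = 819

819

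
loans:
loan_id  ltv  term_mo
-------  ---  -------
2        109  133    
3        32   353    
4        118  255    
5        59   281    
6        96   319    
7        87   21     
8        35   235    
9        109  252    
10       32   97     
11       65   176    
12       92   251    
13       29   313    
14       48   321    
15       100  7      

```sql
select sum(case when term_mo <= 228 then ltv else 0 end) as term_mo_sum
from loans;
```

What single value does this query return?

loan_id=2: ✓ → 109
loan_id=3: ✗
loan_id=4: ✗
loan_id=5: ✗
loan_id=6: ✗
loan_id=7: ✓ → 87
loan_id=8: ✗
loan_id=9: ✗
loan_id=10: ✓ → 32
loan_id=11: ✓ → 65
loan_id=12: ✗
loan_id=13: ✗
loan_id=14: ✗
loan_id=15: ✓ → 100
term_mo_sum = 109 + 87 + 32 + 65 + 100 = 393

393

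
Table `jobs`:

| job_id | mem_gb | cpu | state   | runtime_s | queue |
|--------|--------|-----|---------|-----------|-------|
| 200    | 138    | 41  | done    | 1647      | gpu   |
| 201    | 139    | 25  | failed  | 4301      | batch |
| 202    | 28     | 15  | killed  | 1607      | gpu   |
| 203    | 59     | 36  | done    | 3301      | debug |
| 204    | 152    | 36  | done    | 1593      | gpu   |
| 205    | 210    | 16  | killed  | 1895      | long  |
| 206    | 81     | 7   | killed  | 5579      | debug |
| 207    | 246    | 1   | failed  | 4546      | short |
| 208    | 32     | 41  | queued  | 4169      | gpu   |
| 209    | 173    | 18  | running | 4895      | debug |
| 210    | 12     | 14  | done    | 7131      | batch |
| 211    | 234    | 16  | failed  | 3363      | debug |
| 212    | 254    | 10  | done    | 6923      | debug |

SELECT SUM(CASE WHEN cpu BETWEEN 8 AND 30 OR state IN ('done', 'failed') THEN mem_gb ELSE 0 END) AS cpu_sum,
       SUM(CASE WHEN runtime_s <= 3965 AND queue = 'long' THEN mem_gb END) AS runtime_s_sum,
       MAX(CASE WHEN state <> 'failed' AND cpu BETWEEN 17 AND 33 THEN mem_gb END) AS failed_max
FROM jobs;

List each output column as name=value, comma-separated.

[cpu_sum: cpu BETWEEN 8 AND 30 OR state IN ('done', 'failed')]
job_id=200: ✓ → 138
job_id=201: ✓ → 139
job_id=202: ✓ → 28
job_id=203: ✓ → 59
job_id=204: ✓ → 152
job_id=205: ✓ → 210
job_id=206: ✗
job_id=207: ✓ → 246
job_id=208: ✗
job_id=209: ✓ → 173
job_id=210: ✓ → 12
job_id=211: ✓ → 234
job_id=212: ✓ → 254
cpu_sum = 138 + 139 + 28 + 59 + 152 + 210 + 246 + 173 + 12 + 234 + 254 = 1645
—
[runtime_s_sum: runtime_s <= 3965 AND queue = 'long']
job_id=200: ✗
job_id=201: ✗
job_id=202: ✗
job_id=203: ✗
job_id=204: ✗
job_id=205: ✓ → 210
job_id=206: ✗
job_id=207: ✗
job_id=208: ✗
job_id=209: ✗
job_id=210: ✗
job_id=211: ✗
job_id=212: ✗
runtime_s_sum = 210
—
[failed_max: state <> 'failed' AND cpu BETWEEN 17 AND 33]
job_id=200: ✗
job_id=201: ✗
job_id=202: ✗
job_id=203: ✗
job_id=204: ✗
job_id=205: ✗
job_id=206: ✗
job_id=207: ✗
job_id=208: ✗
job_id=209: ✓ → 173
job_id=210: ✗
job_id=211: ✗
job_id=212: ✗
failed_max = MAX(173) = 173

cpu_sum=1645, runtime_s_sum=210, failed_max=173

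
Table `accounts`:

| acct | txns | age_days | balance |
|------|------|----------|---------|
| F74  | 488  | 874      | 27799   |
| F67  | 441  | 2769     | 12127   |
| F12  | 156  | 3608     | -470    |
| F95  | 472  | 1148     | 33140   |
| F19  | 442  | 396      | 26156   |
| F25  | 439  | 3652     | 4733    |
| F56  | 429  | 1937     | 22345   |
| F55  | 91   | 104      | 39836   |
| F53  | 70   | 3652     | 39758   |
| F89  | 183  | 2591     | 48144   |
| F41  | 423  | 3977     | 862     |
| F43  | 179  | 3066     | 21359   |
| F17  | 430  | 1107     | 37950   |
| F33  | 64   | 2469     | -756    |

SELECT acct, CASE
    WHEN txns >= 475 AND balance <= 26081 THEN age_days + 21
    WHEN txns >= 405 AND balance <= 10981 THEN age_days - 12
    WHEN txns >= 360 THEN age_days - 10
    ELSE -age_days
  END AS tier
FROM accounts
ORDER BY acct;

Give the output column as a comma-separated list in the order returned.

acct=F12: ELSE → -3608
acct=F17: txns >= 360 → 1097
acct=F19: txns >= 360 → 386
acct=F25: txns >= 405 AND balance <= 10981 → 3640
acct=F33: ELSE → -2469
acct=F41: txns >= 405 AND balance <= 10981 → 3965
acct=F43: ELSE → -3066
acct=F53: ELSE → -3652
acct=F55: ELSE → -104
acct=F56: txns >= 360 → 1927
acct=F67: txns >= 360 → 2759
acct=F74: txns >= 360 → 864
acct=F89: ELSE → -2591
acct=F95: txns >= 360 → 1138

-3608, 1097, 386, 3640, -2469, 3965, -3066, -3652, -104, 1927, 2759, 864, -2591, 1138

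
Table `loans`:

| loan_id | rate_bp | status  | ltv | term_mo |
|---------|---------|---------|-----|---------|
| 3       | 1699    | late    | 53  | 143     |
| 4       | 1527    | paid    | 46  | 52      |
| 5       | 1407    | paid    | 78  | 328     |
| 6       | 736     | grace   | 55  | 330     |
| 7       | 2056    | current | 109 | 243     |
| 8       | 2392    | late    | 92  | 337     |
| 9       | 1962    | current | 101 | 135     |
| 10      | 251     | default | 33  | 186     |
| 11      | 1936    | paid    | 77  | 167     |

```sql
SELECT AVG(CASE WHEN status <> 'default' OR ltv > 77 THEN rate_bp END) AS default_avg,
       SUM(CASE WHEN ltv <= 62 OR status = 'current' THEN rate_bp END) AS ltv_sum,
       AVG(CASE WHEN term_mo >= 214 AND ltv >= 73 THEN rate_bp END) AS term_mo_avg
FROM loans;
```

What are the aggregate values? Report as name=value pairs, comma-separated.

default_avg=1714.375, ltv_sum=8231, term_mo_avg=1951.6666666667

[default_avg: status <> 'default' OR ltv > 77]
loan_id=3: ✓ → 1699
loan_id=4: ✓ → 1527
loan_id=5: ✓ → 1407
loan_id=6: ✓ → 736
loan_id=7: ✓ → 2056
loan_id=8: ✓ → 2392
loan_id=9: ✓ → 1962
loan_id=10: ✗
loan_id=11: ✓ → 1936
default_avg = (1699 + 1527 + 1407 + 736 + 2056 + 2392 + 1962 + 1936) / 8 = 1714.375
—
[ltv_sum: ltv <= 62 OR status = 'current']
loan_id=3: ✓ → 1699
loan_id=4: ✓ → 1527
loan_id=5: ✗
loan_id=6: ✓ → 736
loan_id=7: ✓ → 2056
loan_id=8: ✗
loan_id=9: ✓ → 1962
loan_id=10: ✓ → 251
loan_id=11: ✗
ltv_sum = 1699 + 1527 + 736 + 2056 + 1962 + 251 = 8231
—
[term_mo_avg: term_mo >= 214 AND ltv >= 73]
loan_id=3: ✗
loan_id=4: ✗
loan_id=5: ✓ → 1407
loan_id=6: ✗
loan_id=7: ✓ → 2056
loan_id=8: ✓ → 2392
loan_id=9: ✗
loan_id=10: ✗
loan_id=11: ✗
term_mo_avg = (1407 + 2056 + 2392) / 3 = 1951.6666666667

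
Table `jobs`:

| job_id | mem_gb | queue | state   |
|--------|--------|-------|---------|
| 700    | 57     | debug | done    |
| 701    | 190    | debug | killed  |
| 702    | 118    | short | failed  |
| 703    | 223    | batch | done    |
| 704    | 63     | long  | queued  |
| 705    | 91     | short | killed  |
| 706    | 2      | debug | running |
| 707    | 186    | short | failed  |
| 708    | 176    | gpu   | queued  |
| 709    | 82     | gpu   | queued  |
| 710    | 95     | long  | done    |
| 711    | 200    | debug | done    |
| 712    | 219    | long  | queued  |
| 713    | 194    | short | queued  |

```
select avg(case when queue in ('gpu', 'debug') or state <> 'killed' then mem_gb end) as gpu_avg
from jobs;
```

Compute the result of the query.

138.8461538462

job_id=700: ✓ → 57
job_id=701: ✓ → 190
job_id=702: ✓ → 118
job_id=703: ✓ → 223
job_id=704: ✓ → 63
job_id=705: ✗
job_id=706: ✓ → 2
job_id=707: ✓ → 186
job_id=708: ✓ → 176
job_id=709: ✓ → 82
job_id=710: ✓ → 95
job_id=711: ✓ → 200
job_id=712: ✓ → 219
job_id=713: ✓ → 194
gpu_avg = (57 + 190 + 118 + 223 + 63 + 2 + 186 + 176 + 82 + 95 + 200 + 219 + 194) / 13 = 138.8461538462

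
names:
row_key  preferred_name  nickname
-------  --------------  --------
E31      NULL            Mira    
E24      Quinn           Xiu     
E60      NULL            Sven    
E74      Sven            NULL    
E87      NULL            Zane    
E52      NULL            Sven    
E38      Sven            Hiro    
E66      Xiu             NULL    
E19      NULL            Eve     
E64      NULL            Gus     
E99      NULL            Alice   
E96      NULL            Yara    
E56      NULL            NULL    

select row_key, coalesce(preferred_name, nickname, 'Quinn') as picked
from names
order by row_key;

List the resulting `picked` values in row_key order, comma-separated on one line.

Eve, Quinn, Mira, Sven, Sven, Quinn, Sven, Gus, Xiu, Sven, Zane, Yara, Alice

row_key=E19: preferred_name=NULL, nickname=Eve → Eve
row_key=E24: preferred_name=Quinn → Quinn
row_key=E31: preferred_name=NULL, nickname=Mira → Mira
row_key=E38: preferred_name=Sven → Sven
row_key=E52: preferred_name=NULL, nickname=Sven → Sven
row_key=E56: preferred_name=NULL, nickname=NULL, → literal Quinn → Quinn
row_key=E60: preferred_name=NULL, nickname=Sven → Sven
row_key=E64: preferred_name=NULL, nickname=Gus → Gus
row_key=E66: preferred_name=Xiu → Xiu
row_key=E74: preferred_name=Sven → Sven
row_key=E87: preferred_name=NULL, nickname=Zane → Zane
row_key=E96: preferred_name=NULL, nickname=Yara → Yara
row_key=E99: preferred_name=NULL, nickname=Alice → Alice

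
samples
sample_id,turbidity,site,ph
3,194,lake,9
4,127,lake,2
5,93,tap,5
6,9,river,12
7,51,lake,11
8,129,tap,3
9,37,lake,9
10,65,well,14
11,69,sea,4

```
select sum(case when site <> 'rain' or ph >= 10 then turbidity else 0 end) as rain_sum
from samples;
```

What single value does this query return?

sample_id=3: ✓ → 194
sample_id=4: ✓ → 127
sample_id=5: ✓ → 93
sample_id=6: ✓ → 9
sample_id=7: ✓ → 51
sample_id=8: ✓ → 129
sample_id=9: ✓ → 37
sample_id=10: ✓ → 65
sample_id=11: ✓ → 69
rain_sum = 194 + 127 + 93 + 9 + 51 + 129 + 37 + 65 + 69 = 774

774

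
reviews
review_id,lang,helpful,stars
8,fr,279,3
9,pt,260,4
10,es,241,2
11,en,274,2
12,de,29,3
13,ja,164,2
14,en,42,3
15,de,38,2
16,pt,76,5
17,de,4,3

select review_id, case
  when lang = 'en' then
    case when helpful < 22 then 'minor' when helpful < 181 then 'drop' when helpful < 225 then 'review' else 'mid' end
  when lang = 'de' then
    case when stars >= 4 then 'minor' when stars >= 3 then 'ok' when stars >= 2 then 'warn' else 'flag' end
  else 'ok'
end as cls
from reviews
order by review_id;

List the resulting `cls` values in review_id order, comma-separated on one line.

ok, ok, ok, mid, ok, ok, drop, warn, ok, ok

review_id=8: lang='fr' → outer ELSE → ok
review_id=9: lang='pt' → outer ELSE → ok
review_id=10: lang='es' → outer ELSE → ok
review_id=11: lang='en' → inner[ELSE] → mid
review_id=12: lang='de' → inner[stars >= 3] → ok
review_id=13: lang='ja' → outer ELSE → ok
review_id=14: lang='en' → inner[helpful < 181] → drop
review_id=15: lang='de' → inner[stars >= 2] → warn
review_id=16: lang='pt' → outer ELSE → ok
review_id=17: lang='de' → inner[stars >= 3] → ok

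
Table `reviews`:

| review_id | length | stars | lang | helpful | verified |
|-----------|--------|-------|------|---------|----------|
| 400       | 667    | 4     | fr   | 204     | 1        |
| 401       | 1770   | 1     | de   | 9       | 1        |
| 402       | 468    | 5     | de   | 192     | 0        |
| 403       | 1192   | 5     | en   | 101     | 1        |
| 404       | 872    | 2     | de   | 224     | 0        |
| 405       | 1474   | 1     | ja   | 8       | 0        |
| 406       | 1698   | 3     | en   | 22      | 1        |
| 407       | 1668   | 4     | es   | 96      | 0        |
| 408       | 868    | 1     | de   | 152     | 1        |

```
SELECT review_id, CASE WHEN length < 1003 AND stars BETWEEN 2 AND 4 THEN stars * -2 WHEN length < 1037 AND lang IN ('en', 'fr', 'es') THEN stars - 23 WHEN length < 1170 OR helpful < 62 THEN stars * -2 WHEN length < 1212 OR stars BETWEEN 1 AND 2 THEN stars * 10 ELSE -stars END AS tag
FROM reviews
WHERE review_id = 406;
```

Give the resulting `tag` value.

-6

review_id = 406: length=1698, stars=3, lang=en, helpful=22, verified=1.
length < 1003 AND stars BETWEEN 2 AND 4 → false
length < 1037 AND lang IN ('en', 'fr', 'es') → false
length < 1170 OR helpful < 62 → true → -6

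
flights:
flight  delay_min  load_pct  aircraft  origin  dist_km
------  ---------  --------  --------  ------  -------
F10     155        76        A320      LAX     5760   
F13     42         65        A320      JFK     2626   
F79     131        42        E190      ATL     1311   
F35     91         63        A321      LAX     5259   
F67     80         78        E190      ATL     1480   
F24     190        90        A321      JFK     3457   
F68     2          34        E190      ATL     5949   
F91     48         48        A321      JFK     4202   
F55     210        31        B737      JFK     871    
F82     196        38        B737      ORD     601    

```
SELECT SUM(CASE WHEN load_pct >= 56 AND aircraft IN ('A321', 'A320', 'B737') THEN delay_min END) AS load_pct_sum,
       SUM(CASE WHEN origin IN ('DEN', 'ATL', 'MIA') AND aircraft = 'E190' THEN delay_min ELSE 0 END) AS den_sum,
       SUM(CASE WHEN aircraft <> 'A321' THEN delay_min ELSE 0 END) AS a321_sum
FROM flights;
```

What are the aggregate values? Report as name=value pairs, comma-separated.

load_pct_sum=478, den_sum=213, a321_sum=816

[load_pct_sum: load_pct >= 56 AND aircraft IN ('A321', 'A320', 'B737')]
flight=F10: ✓ → 155
flight=F13: ✓ → 42
flight=F79: ✗
flight=F35: ✓ → 91
flight=F67: ✗
flight=F24: ✓ → 190
flight=F68: ✗
flight=F91: ✗
flight=F55: ✗
flight=F82: ✗
load_pct_sum = 155 + 42 + 91 + 190 = 478
—
[den_sum: origin IN ('DEN', 'ATL', 'MIA') AND aircraft = 'E190']
flight=F10: ✗
flight=F13: ✗
flight=F79: ✓ → 131
flight=F35: ✗
flight=F67: ✓ → 80
flight=F24: ✗
flight=F68: ✓ → 2
flight=F91: ✗
flight=F55: ✗
flight=F82: ✗
den_sum = 131 + 80 + 2 = 213
—
[a321_sum: aircraft <> 'A321']
flight=F10: ✓ → 155
flight=F13: ✓ → 42
flight=F79: ✓ → 131
flight=F35: ✗
flight=F67: ✓ → 80
flight=F24: ✗
flight=F68: ✓ → 2
flight=F91: ✗
flight=F55: ✓ → 210
flight=F82: ✓ → 196
a321_sum = 155 + 42 + 131 + 80 + 2 + 210 + 196 = 816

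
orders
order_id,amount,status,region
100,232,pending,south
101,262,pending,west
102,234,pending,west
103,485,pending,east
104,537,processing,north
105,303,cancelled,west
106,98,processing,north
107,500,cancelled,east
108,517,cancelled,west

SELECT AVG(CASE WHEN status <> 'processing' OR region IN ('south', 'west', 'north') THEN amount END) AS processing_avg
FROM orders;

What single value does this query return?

352

order_id=100: ✓ → 232
order_id=101: ✓ → 262
order_id=102: ✓ → 234
order_id=103: ✓ → 485
order_id=104: ✓ → 537
order_id=105: ✓ → 303
order_id=106: ✓ → 98
order_id=107: ✓ → 500
order_id=108: ✓ → 517
processing_avg = (232 + 262 + 234 + 485 + 537 + 303 + 98 + 500 + 517) / 9 = 352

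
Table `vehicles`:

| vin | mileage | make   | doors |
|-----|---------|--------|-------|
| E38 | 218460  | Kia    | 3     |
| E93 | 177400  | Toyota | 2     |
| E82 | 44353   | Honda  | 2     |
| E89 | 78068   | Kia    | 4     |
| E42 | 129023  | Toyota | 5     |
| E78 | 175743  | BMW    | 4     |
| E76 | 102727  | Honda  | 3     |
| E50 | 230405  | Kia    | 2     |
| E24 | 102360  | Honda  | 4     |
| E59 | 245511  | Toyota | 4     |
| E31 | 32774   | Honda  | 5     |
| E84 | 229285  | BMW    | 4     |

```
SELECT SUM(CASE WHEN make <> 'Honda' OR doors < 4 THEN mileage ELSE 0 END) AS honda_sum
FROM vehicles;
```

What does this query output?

vin=E38: ✓ → 218460
vin=E93: ✓ → 177400
vin=E82: ✓ → 44353
vin=E89: ✓ → 78068
vin=E42: ✓ → 129023
vin=E78: ✓ → 175743
vin=E76: ✓ → 102727
vin=E50: ✓ → 230405
vin=E24: ✗
vin=E59: ✓ → 245511
vin=E31: ✗
vin=E84: ✓ → 229285
honda_sum = 218460 + 177400 + 44353 + 78068 + 129023 + 175743 + 102727 + 230405 + 245511 + 229285 = 1630975

1630975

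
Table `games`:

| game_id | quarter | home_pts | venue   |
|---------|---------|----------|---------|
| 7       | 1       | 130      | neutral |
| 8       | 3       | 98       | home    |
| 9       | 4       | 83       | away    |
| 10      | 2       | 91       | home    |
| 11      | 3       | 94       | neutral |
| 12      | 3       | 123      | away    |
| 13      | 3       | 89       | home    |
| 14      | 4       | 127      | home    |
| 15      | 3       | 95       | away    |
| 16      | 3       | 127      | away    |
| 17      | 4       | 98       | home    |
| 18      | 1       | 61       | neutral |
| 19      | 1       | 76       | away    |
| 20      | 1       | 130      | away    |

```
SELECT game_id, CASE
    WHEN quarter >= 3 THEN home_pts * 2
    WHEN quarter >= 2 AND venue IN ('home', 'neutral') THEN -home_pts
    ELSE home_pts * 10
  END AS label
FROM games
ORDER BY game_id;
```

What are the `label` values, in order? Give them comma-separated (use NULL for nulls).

game_id=7: ELSE → 1300
game_id=8: quarter >= 3 → 196
game_id=9: quarter >= 3 → 166
game_id=10: quarter >= 2 AND venue IN ('home', 'neutral') → -91
game_id=11: quarter >= 3 → 188
game_id=12: quarter >= 3 → 246
game_id=13: quarter >= 3 → 178
game_id=14: quarter >= 3 → 254
game_id=15: quarter >= 3 → 190
game_id=16: quarter >= 3 → 254
game_id=17: quarter >= 3 → 196
game_id=18: ELSE → 610
game_id=19: ELSE → 760
game_id=20: ELSE → 1300

1300, 196, 166, -91, 188, 246, 178, 254, 190, 254, 196, 610, 760, 1300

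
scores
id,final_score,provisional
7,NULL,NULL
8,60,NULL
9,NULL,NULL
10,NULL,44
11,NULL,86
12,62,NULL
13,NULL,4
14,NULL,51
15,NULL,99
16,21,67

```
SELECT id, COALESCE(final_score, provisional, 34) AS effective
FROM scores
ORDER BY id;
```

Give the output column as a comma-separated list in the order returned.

id=7: final_score=NULL, provisional=NULL, → literal 34 → 34
id=8: final_score=60 → 60
id=9: final_score=NULL, provisional=NULL, → literal 34 → 34
id=10: final_score=NULL, provisional=44 → 44
id=11: final_score=NULL, provisional=86 → 86
id=12: final_score=62 → 62
id=13: final_score=NULL, provisional=4 → 4
id=14: final_score=NULL, provisional=51 → 51
id=15: final_score=NULL, provisional=99 → 99
id=16: final_score=21 → 21

34, 60, 34, 44, 86, 62, 4, 51, 99, 21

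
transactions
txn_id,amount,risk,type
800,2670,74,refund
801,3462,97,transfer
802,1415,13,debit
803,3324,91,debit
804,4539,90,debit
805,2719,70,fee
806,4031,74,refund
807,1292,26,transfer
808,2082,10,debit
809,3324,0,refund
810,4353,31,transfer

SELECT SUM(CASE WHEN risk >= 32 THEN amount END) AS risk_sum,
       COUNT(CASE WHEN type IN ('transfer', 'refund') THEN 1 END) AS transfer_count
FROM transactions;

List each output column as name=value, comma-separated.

risk_sum=20745, transfer_count=6

[risk_sum: risk >= 32]
txn_id=800: ✓ → 2670
txn_id=801: ✓ → 3462
txn_id=802: ✗
txn_id=803: ✓ → 3324
txn_id=804: ✓ → 4539
txn_id=805: ✓ → 2719
txn_id=806: ✓ → 4031
txn_id=807: ✗
txn_id=808: ✗
txn_id=809: ✗
txn_id=810: ✗
risk_sum = 2670 + 3462 + 3324 + 4539 + 2719 + 4031 = 20745
—
[transfer_count: type IN ('transfer', 'refund')]
txn_id=800: ✓ → 1
txn_id=801: ✓ → 1
txn_id=802: ✗
txn_id=803: ✗
txn_id=804: ✗
txn_id=805: ✗
txn_id=806: ✓ → 1
txn_id=807: ✓ → 1
txn_id=808: ✗
txn_id=809: ✓ → 1
txn_id=810: ✓ → 1
transfer_count = COUNT(1, 1, 1, 1, 1, 1) = 6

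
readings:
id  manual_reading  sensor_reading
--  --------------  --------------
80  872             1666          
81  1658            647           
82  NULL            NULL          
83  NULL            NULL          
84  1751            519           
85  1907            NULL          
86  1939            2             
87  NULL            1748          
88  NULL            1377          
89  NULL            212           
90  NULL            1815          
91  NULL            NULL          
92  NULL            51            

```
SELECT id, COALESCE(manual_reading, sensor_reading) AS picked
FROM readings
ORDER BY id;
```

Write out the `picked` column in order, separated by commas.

872, 1658, NULL, NULL, 1751, 1907, 1939, 1748, 1377, 212, 1815, NULL, 51

id=80: manual_reading=872 → 872
id=81: manual_reading=1658 → 1658
id=82: manual_reading=NULL, sensor_reading=NULL (all NULL) → NULL
id=83: manual_reading=NULL, sensor_reading=NULL (all NULL) → NULL
id=84: manual_reading=1751 → 1751
id=85: manual_reading=1907 → 1907
id=86: manual_reading=1939 → 1939
id=87: manual_reading=NULL, sensor_reading=1748 → 1748
id=88: manual_reading=NULL, sensor_reading=1377 → 1377
id=89: manual_reading=NULL, sensor_reading=212 → 212
id=90: manual_reading=NULL, sensor_reading=1815 → 1815
id=91: manual_reading=NULL, sensor_reading=NULL (all NULL) → NULL
id=92: manual_reading=NULL, sensor_reading=51 → 51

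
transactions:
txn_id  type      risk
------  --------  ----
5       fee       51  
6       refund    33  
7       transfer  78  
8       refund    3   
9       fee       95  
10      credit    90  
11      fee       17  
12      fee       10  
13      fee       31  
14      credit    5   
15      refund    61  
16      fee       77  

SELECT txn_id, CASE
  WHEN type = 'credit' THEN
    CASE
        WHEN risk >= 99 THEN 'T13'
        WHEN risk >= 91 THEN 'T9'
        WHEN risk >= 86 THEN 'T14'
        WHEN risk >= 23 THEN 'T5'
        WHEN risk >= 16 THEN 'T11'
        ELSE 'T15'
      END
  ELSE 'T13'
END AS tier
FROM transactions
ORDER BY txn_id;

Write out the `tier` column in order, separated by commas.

T13, T13, T13, T13, T13, T14, T13, T13, T13, T15, T13, T13

txn_id=5: type='fee' → outer ELSE → T13
txn_id=6: type='refund' → outer ELSE → T13
txn_id=7: type='transfer' → outer ELSE → T13
txn_id=8: type='refund' → outer ELSE → T13
txn_id=9: type='fee' → outer ELSE → T13
txn_id=10: type='credit' → inner[risk >= 86] → T14
txn_id=11: type='fee' → outer ELSE → T13
txn_id=12: type='fee' → outer ELSE → T13
txn_id=13: type='fee' → outer ELSE → T13
txn_id=14: type='credit' → inner[ELSE] → T15
txn_id=15: type='refund' → outer ELSE → T13
txn_id=16: type='fee' → outer ELSE → T13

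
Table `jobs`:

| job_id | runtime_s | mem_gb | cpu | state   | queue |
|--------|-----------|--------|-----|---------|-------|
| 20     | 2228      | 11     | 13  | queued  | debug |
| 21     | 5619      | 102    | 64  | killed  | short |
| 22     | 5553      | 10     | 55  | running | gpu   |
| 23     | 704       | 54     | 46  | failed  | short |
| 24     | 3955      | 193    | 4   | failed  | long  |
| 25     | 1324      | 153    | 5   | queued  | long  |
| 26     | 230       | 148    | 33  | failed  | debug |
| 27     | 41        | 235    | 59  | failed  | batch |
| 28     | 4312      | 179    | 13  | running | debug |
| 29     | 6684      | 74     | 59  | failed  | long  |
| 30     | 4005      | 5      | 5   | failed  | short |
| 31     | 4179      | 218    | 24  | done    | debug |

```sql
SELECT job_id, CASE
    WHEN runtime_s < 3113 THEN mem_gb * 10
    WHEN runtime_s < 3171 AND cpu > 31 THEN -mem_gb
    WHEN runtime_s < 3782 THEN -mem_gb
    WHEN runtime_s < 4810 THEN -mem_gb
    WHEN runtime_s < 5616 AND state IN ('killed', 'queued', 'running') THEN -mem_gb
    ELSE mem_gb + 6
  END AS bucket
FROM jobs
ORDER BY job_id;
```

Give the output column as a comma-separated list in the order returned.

110, 108, -10, 540, -193, 1530, 1480, 2350, -179, 80, -5, -218

job_id=20: runtime_s < 3113 → 110
job_id=21: ELSE → 108
job_id=22: runtime_s < 5616 AND state IN ('killed', 'queued', 'running') → -10
job_id=23: runtime_s < 3113 → 540
job_id=24: runtime_s < 4810 → -193
job_id=25: runtime_s < 3113 → 1530
job_id=26: runtime_s < 3113 → 1480
job_id=27: runtime_s < 3113 → 2350
job_id=28: runtime_s < 4810 → -179
job_id=29: ELSE → 80
job_id=30: runtime_s < 4810 → -5
job_id=31: runtime_s < 4810 → -218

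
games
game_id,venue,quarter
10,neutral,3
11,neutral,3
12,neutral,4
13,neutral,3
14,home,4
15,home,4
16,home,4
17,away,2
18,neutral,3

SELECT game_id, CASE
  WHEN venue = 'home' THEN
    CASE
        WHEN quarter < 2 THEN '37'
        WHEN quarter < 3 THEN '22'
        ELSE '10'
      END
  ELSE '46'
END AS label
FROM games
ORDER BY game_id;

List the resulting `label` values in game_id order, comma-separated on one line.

46, 46, 46, 46, 10, 10, 10, 46, 46

game_id=10: venue='neutral' → outer ELSE → 46
game_id=11: venue='neutral' → outer ELSE → 46
game_id=12: venue='neutral' → outer ELSE → 46
game_id=13: venue='neutral' → outer ELSE → 46
game_id=14: venue='home' → inner[ELSE] → 10
game_id=15: venue='home' → inner[ELSE] → 10
game_id=16: venue='home' → inner[ELSE] → 10
game_id=17: venue='away' → outer ELSE → 46
game_id=18: venue='neutral' → outer ELSE → 46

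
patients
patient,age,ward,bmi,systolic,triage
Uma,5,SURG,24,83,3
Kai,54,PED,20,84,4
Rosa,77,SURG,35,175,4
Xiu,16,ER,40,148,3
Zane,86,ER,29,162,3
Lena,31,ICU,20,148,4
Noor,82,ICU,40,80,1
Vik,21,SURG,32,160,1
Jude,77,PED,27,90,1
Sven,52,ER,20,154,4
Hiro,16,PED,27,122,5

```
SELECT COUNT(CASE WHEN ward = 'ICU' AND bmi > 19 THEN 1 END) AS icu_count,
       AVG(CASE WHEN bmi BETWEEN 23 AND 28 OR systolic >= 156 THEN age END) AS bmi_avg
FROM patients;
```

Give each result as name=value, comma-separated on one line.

[icu_count: ward = 'ICU' AND bmi > 19]
patient=Uma: ✗
patient=Kai: ✗
patient=Rosa: ✗
patient=Xiu: ✗
patient=Zane: ✗
patient=Lena: ✓ → 1
patient=Noor: ✓ → 1
patient=Vik: ✗
patient=Jude: ✗
patient=Sven: ✗
patient=Hiro: ✗
icu_count = COUNT(1, 1) = 2
—
[bmi_avg: bmi BETWEEN 23 AND 28 OR systolic >= 156]
patient=Uma: ✓ → 5
patient=Kai: ✗
patient=Rosa: ✓ → 77
patient=Xiu: ✗
patient=Zane: ✓ → 86
patient=Lena: ✗
patient=Noor: ✗
patient=Vik: ✓ → 21
patient=Jude: ✓ → 77
patient=Sven: ✗
patient=Hiro: ✓ → 16
bmi_avg = (5 + 77 + 86 + 21 + 77 + 16) / 6 = 47

icu_count=2, bmi_avg=47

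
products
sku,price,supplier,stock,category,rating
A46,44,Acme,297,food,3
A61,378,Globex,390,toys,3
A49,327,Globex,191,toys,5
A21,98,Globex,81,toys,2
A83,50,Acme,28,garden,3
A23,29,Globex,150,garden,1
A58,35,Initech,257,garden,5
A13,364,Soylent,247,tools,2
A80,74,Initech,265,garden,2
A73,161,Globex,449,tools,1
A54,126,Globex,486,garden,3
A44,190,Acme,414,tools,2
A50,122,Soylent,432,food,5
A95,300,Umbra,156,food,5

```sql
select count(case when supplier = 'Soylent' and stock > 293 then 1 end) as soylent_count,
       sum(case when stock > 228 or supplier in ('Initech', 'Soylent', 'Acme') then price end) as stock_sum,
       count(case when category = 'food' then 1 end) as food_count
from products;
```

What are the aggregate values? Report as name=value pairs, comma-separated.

soylent_count=1, stock_sum=1544, food_count=3

[soylent_count: supplier = 'Soylent' and stock > 293]
sku=A46: ✗
sku=A61: ✗
sku=A49: ✗
sku=A21: ✗
sku=A83: ✗
sku=A23: ✗
sku=A58: ✗
sku=A13: ✗
sku=A80: ✗
sku=A73: ✗
sku=A54: ✗
sku=A44: ✗
sku=A50: ✓ → 1
sku=A95: ✗
soylent_count = COUNT(1) = 1
—
[stock_sum: stock > 228 or supplier in ('Initech', 'Soylent', 'Acme')]
sku=A46: ✓ → 44
sku=A61: ✓ → 378
sku=A49: ✗
sku=A21: ✗
sku=A83: ✓ → 50
sku=A23: ✗
sku=A58: ✓ → 35
sku=A13: ✓ → 364
sku=A80: ✓ → 74
sku=A73: ✓ → 161
sku=A54: ✓ → 126
sku=A44: ✓ → 190
sku=A50: ✓ → 122
sku=A95: ✗
stock_sum = 44 + 378 + 50 + 35 + 364 + 74 + 161 + 126 + 190 + 122 = 1544
—
[food_count: category = 'food']
sku=A46: ✓ → 1
sku=A61: ✗
sku=A49: ✗
sku=A21: ✗
sku=A83: ✗
sku=A23: ✗
sku=A58: ✗
sku=A13: ✗
sku=A80: ✗
sku=A73: ✗
sku=A54: ✗
sku=A44: ✗
sku=A50: ✓ → 1
sku=A95: ✓ → 1
food_count = COUNT(1, 1, 1) = 3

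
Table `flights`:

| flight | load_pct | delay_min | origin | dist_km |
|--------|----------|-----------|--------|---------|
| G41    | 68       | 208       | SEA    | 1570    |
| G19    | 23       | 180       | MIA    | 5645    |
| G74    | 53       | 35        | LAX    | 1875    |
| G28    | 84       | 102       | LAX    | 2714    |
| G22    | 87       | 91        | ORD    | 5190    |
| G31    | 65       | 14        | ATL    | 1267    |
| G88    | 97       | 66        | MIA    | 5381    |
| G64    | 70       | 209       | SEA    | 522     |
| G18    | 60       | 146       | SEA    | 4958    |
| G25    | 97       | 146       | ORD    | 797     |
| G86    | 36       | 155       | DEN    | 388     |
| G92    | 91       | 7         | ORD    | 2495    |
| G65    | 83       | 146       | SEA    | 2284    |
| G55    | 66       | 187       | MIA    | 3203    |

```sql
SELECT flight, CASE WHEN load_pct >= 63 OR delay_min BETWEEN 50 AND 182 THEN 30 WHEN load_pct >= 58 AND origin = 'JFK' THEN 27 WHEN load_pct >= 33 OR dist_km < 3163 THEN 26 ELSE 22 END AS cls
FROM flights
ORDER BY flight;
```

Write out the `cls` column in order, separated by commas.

flight=G18: load_pct >= 63 OR delay_min BETWEEN 50 AND 182 → 30
flight=G19: load_pct >= 63 OR delay_min BETWEEN 50 AND 182 → 30
flight=G22: load_pct >= 63 OR delay_min BETWEEN 50 AND 182 → 30
flight=G25: load_pct >= 63 OR delay_min BETWEEN 50 AND 182 → 30
flight=G28: load_pct >= 63 OR delay_min BETWEEN 50 AND 182 → 30
flight=G31: load_pct >= 63 OR delay_min BETWEEN 50 AND 182 → 30
flight=G41: load_pct >= 63 OR delay_min BETWEEN 50 AND 182 → 30
flight=G55: load_pct >= 63 OR delay_min BETWEEN 50 AND 182 → 30
flight=G64: load_pct >= 63 OR delay_min BETWEEN 50 AND 182 → 30
flight=G65: load_pct >= 63 OR delay_min BETWEEN 50 AND 182 → 30
flight=G74: load_pct >= 33 OR dist_km < 3163 → 26
flight=G86: load_pct >= 63 OR delay_min BETWEEN 50 AND 182 → 30
flight=G88: load_pct >= 63 OR delay_min BETWEEN 50 AND 182 → 30
flight=G92: load_pct >= 63 OR delay_min BETWEEN 50 AND 182 → 30

30, 30, 30, 30, 30, 30, 30, 30, 30, 30, 26, 30, 30, 30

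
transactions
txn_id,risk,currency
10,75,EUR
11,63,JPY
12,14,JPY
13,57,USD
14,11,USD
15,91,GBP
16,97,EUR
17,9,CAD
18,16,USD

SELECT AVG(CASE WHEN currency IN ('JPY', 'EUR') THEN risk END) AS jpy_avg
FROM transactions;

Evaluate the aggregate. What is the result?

txn_id=10: ✓ → 75
txn_id=11: ✓ → 63
txn_id=12: ✓ → 14
txn_id=13: ✗
txn_id=14: ✗
txn_id=15: ✗
txn_id=16: ✓ → 97
txn_id=17: ✗
txn_id=18: ✗
jpy_avg = (75 + 63 + 14 + 97) / 4 = 62.25

62.25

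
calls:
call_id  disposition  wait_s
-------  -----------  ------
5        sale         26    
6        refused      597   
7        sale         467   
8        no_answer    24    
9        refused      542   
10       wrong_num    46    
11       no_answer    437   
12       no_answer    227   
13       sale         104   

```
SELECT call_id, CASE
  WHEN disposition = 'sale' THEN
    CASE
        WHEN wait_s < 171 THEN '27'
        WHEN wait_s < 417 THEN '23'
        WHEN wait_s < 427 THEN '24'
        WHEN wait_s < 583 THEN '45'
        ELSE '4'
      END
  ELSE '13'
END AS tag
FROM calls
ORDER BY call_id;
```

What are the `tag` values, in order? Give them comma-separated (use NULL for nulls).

27, 13, 45, 13, 13, 13, 13, 13, 27

call_id=5: disposition='sale' → inner[wait_s < 171] → 27
call_id=6: disposition='refused' → outer ELSE → 13
call_id=7: disposition='sale' → inner[wait_s < 583] → 45
call_id=8: disposition='no_answer' → outer ELSE → 13
call_id=9: disposition='refused' → outer ELSE → 13
call_id=10: disposition='wrong_num' → outer ELSE → 13
call_id=11: disposition='no_answer' → outer ELSE → 13
call_id=12: disposition='no_answer' → outer ELSE → 13
call_id=13: disposition='sale' → inner[wait_s < 171] → 27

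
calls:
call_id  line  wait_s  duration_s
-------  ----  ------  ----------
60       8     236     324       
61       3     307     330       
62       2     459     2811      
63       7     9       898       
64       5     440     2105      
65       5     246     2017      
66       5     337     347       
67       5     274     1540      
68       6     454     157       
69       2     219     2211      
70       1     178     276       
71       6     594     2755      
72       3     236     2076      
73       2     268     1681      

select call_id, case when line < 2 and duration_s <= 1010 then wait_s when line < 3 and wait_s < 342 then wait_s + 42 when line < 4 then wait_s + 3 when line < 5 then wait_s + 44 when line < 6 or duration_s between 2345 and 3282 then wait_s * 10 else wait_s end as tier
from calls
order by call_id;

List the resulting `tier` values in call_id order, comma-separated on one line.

236, 310, 462, 9, 4400, 2460, 3370, 2740, 454, 261, 178, 5940, 239, 310

call_id=60: ELSE → 236
call_id=61: line < 4 → 310
call_id=62: line < 4 → 462
call_id=63: ELSE → 9
call_id=64: line < 6 or duration_s between 2345 and 3282 → 4400
call_id=65: line < 6 or duration_s between 2345 and 3282 → 2460
call_id=66: line < 6 or duration_s between 2345 and 3282 → 3370
call_id=67: line < 6 or duration_s between 2345 and 3282 → 2740
call_id=68: ELSE → 454
call_id=69: line < 3 and wait_s < 342 → 261
call_id=70: line < 2 and duration_s <= 1010 → 178
call_id=71: line < 6 or duration_s between 2345 and 3282 → 5940
call_id=72: line < 4 → 239
call_id=73: line < 3 and wait_s < 342 → 310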